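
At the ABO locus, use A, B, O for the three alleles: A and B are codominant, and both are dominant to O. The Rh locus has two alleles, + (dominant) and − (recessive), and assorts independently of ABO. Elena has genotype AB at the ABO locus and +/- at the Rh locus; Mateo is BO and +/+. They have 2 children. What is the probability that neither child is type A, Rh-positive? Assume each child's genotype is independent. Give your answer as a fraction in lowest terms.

9/16

ABO cross AB × BO → 1/4 A, 1/2 B, 1/4 AB.
Rh cross +/- × +/+ → 1 Rh+; so P(type A, Rh-positive) = 1/4 × 1 = 1/4 per child.
P(not type A, Rh-positive) = 3/4 for one child; (3/4)^2 = 9/16.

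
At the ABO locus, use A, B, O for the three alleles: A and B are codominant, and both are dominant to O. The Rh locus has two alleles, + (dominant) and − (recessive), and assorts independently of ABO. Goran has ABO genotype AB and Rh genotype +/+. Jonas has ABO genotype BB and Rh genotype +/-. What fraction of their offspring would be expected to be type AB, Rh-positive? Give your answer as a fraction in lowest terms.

ABO cross AB × BB → offspring phenotypes: 1/2 B, 1/2 AB.
Rh cross +/+ × +/- → 1 Rh+.
Independent loci: P(type AB, Rh-positive) = 1/2 × 1 = 1/2.

1/2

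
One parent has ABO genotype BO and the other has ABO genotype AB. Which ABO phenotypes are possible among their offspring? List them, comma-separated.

A, B, AB

Gametes from BO × AB give offspring ABO genotypes AB, AO, BB, BO, i.e. phenotypes A, B, AB.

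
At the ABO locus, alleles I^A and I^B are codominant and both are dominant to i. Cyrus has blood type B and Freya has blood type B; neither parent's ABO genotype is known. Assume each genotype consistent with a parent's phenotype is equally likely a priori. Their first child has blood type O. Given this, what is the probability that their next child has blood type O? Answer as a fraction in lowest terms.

Possible genotypes: Cyrus ∈ {I^B I^B, I^B i}; Freya ∈ {I^B I^B, I^B i}.
Weight each parental genotype pair by prior × P(type-O child):
  I^B i × I^B i: posterior weight 1; P(next child type O) = 1/4.
Weighted sum = 1/4.

1/4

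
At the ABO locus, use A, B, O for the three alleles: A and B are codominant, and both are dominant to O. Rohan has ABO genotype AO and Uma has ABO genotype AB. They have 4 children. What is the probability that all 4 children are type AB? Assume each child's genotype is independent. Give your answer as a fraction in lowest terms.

ABO cross AO × AB → 1/2 A, 1/4 B, 1/4 AB.
So P(type AB) = 1/4 per child.
All 4 independent: (1/4)^4 = 1/256.

1/256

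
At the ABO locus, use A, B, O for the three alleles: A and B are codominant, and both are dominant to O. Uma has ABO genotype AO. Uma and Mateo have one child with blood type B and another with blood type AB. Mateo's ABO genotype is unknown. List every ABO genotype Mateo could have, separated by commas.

For each candidate genotype of Mateo, check whether crossing it with AO can produce every observed child phenotype.
  AA → possible child types {A} ✗
  AB → possible child types {A, B, AB} ✓
  AO → possible child types {O, A} ✗
  BB → possible child types {B, AB} ✓
  BO → possible child types {O, A, B, AB} ✓
  OO → possible child types {O, A} ✗

AB, BB, BO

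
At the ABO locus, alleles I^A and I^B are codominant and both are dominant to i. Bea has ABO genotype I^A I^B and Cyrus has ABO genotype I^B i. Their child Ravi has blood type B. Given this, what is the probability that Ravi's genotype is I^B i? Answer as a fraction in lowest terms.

1/2

Cross I^A I^B × I^B i → 1/4 I^A I^B, 1/4 I^A i, 1/4 I^B I^B, 1/4 I^B i.
Type-B genotypes among offspring: I^B I^B (1/4), I^B i (1/4); total 1/2.
P(I^B i | type B) = (1/4) / (1/2) = 1/2.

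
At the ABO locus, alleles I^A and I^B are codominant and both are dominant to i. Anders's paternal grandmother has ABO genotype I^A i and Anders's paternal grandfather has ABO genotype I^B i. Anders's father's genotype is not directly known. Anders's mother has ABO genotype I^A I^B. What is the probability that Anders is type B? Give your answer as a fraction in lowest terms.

3/8

Anders's father's ABO genotype from I^A i × I^B i: 1/4 I^A I^B, 1/4 I^A i, 1/4 I^B i, 1/4 i i.
Crossing each possibility with the mother I^A I^B and summing P(type B): 1/4·1/4 + 1/4·1/4 + 1/4·1/2 + 1/4·1/2 = 3/8.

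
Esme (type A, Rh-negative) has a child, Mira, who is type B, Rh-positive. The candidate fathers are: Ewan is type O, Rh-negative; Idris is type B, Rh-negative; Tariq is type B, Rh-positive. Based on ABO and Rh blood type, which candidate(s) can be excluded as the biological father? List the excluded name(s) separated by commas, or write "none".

Ewan, Idris

A candidate is excluded only if no genotype consistent with his phenotype could produce a type B, Rh-positive child with a type A, Rh-negative mother.
Ewan (type O, Rh-): no genotype consistent with that phenotype can produce a type-B Rh+ child with a type-A mother.
Idris (type B, Rh-): no genotype consistent with that phenotype can produce a type-B Rh+ child with a type-A mother.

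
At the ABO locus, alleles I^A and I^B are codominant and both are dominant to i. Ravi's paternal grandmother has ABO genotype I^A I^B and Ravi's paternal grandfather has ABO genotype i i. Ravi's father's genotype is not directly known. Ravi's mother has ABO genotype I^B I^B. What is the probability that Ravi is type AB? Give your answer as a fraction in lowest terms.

1/4

Ravi's father's ABO genotype from I^A I^B × i i: 1/2 I^A i, 1/2 I^B i.
Crossing each possibility with the mother I^B I^B and summing P(type AB): 1/2·1/2 + 1/2·0 = 1/4.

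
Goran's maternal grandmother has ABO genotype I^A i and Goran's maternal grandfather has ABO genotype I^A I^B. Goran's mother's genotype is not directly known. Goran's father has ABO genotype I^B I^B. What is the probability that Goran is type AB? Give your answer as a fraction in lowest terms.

1/2

Goran's mother's ABO genotype from I^A i × I^A I^B: 1/4 I^A I^A, 1/4 I^A I^B, 1/4 I^A i, 1/4 I^B i.
Crossing each possibility with the father I^B I^B and summing P(type AB): 1/4·1 + 1/4·1/2 + 1/4·1/2 + 1/4·0 = 1/2.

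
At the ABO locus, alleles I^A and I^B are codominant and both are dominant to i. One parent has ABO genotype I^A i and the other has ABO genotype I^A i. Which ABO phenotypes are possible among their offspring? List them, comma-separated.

Gametes from I^A i × I^A i give offspring ABO genotypes I^A I^A, I^A i, i i, i.e. phenotypes O, A.

O, A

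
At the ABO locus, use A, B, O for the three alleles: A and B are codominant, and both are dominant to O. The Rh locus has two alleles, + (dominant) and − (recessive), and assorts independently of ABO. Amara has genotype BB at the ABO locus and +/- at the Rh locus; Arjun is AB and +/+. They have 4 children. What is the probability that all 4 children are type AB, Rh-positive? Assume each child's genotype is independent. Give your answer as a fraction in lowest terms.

ABO cross BB × AB → 1/2 B, 1/2 AB.
Rh cross +/- × +/+ → 1 Rh+; so P(type AB, Rh-positive) = 1/2 × 1 = 1/2 per child.
All 4 independent: (1/2)^4 = 1/16.

1/16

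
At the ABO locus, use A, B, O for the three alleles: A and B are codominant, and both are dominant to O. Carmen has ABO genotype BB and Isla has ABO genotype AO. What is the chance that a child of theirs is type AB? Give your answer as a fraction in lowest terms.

ABO cross BB × AO → offspring phenotypes: 1/2 B, 1/2 AB.
So P(type AB) = 1/2.

1/2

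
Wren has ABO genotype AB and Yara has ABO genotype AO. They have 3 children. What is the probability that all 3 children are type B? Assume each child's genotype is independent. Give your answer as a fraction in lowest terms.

ABO cross AB × AO → 1/2 A, 1/4 B, 1/4 AB.
So P(type B) = 1/4 per child.
All 3 independent: (1/4)^3 = 1/64.

1/64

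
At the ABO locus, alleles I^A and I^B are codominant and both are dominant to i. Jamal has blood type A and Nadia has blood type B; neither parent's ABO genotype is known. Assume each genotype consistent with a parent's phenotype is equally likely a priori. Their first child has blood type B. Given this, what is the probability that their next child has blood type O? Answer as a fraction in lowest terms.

Possible genotypes: Jamal ∈ {I^A I^A, I^A i}; Nadia ∈ {I^B I^B, I^B i}.
Weight each parental genotype pair by prior × P(type-B child):
  I^A i × I^B I^B: posterior weight 2/3; P(next child type O) = 0.
  I^A i × I^B i: posterior weight 1/3; P(next child type O) = 1/4.
Weighted sum = 1/12.

1/12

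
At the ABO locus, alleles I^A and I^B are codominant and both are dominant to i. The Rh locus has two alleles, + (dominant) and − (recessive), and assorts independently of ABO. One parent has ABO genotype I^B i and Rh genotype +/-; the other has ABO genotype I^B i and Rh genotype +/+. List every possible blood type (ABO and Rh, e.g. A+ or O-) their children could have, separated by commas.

O+, B+

Gametes from I^B i × I^B i give offspring ABO genotypes I^B I^B, I^B i, i i, i.e. phenotypes O, B.
Rh cross +/- × +/+ → phenotypes Rh+.
Combining independently: O+, B+.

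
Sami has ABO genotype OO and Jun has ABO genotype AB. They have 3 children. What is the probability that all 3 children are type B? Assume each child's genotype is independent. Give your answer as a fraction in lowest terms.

1/8

ABO cross OO × AB → 1/2 A, 1/2 B.
So P(type B) = 1/2 per child.
All 3 independent: (1/2)^3 = 1/8.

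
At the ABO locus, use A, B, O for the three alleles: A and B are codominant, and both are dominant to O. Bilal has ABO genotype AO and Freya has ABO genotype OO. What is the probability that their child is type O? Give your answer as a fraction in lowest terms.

1/2

ABO cross AO × OO → offspring phenotypes: 1/2 O, 1/2 A.
So P(type O) = 1/2.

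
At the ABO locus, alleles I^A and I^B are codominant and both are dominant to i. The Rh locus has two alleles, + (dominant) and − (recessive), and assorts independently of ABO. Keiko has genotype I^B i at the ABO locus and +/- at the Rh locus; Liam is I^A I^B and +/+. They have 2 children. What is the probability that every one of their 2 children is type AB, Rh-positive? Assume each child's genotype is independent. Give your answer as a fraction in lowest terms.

ABO cross I^B i × I^A I^B → 1/4 A, 1/2 B, 1/4 AB.
Rh cross +/- × +/+ → 1 Rh+; so P(type AB, Rh-positive) = 1/4 × 1 = 1/4 per child.
All 2 independent: (1/4)^2 = 1/16.

1/16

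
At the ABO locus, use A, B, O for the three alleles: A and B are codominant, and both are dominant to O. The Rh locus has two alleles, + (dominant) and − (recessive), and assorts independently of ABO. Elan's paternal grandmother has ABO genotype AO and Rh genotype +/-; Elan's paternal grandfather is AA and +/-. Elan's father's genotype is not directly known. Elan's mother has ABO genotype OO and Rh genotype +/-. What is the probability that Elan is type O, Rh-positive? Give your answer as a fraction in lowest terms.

Elan's father's ABO genotype from AO × AA: 1/2 AA, 1/2 AO.
Crossing each possibility with the mother OO and summing P(type O): 1/2·0 + 1/2·1/2 = 1/4.
Similarly for Rh via the father's Rh distribution: P(Rh+) = 3/4.
Independent loci: 1/4 × 3/4 = 3/16.

3/16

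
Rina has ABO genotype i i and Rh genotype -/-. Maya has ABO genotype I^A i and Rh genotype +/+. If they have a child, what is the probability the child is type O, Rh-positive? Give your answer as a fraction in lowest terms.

ABO cross i i × I^A i → offspring phenotypes: 1/2 O, 1/2 A.
Rh cross -/- × +/+ → 1 Rh+.
Independent loci: P(type O, Rh-positive) = 1/2 × 1 = 1/2.

1/2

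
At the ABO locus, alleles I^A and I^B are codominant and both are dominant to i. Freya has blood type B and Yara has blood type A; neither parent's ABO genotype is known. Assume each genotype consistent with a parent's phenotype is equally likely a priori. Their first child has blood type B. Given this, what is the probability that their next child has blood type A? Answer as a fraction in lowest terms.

1/12

Possible genotypes: Freya ∈ {I^B I^B, I^B i}; Yara ∈ {I^A I^A, I^A i}.
Weight each parental genotype pair by prior × P(type-B child):
  I^B I^B × I^A i: posterior weight 2/3; P(next child type A) = 0.
  I^B i × I^A i: posterior weight 1/3; P(next child type A) = 1/4.
Weighted sum = 1/12.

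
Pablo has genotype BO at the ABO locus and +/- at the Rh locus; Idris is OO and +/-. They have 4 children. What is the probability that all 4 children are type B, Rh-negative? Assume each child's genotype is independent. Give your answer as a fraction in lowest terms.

ABO cross BO × OO → 1/2 O, 1/2 B.
Rh cross +/- × +/- → 3/4 Rh+, 1/4 Rh-; so P(type B, Rh-negative) = 1/2 × 1/4 = 1/8 per child.
All 4 independent: (1/8)^4 = 1/4096.

1/4096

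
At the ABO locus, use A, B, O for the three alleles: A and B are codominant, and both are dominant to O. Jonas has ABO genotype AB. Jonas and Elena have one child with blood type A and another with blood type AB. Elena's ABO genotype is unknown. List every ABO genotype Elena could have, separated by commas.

For each candidate genotype of Elena, check whether crossing it with AB can produce every observed child phenotype.
  AA → possible child types {A, AB} ✓
  AB → possible child types {A, B, AB} ✓
  AO → possible child types {A, B, AB} ✓
  BB → possible child types {B, AB} ✗
  BO → possible child types {A, B, AB} ✓
  OO → possible child types {A, B} ✗

AA, AB, AO, BO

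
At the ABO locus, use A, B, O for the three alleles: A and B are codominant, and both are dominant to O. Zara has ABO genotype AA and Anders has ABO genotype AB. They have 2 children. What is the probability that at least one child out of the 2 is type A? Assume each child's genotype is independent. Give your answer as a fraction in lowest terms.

3/4

ABO cross AA × AB → 1/2 A, 1/2 AB.
So P(type A) = 1/2 per child.
P(none) = (1/2)^2 = 1/4; P(at least one) = 1 − 1/4 = 3/4.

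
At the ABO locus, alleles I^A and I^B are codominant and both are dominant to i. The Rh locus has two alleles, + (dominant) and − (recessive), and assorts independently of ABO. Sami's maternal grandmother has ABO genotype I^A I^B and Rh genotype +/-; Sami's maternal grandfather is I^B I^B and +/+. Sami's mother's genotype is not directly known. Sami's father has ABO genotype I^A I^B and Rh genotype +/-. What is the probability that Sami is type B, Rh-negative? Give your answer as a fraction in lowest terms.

3/64

Sami's mother's ABO genotype from I^A I^B × I^B I^B: 1/2 I^A I^B, 1/2 I^B I^B.
Crossing each possibility with the father I^A I^B and summing P(type B): 1/2·1/4 + 1/2·1/2 = 3/8.
Similarly for Rh via the mother's Rh distribution: P(Rh-) = 1/8.
Independent loci: 3/8 × 1/8 = 3/64.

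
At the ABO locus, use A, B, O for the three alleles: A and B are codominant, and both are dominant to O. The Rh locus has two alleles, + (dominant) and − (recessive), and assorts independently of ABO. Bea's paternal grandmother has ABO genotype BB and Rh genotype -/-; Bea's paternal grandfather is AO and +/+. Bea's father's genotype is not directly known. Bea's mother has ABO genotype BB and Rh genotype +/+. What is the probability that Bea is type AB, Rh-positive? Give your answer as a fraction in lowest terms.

1/4

Bea's father's ABO genotype from BB × AO: 1/2 AB, 1/2 BO.
Crossing each possibility with the mother BB and summing P(type AB): 1/2·1/2 + 1/2·0 = 1/4.
Similarly for Rh via the father's Rh distribution: P(Rh+) = 1.
Independent loci: 1/4 × 1 = 1/4.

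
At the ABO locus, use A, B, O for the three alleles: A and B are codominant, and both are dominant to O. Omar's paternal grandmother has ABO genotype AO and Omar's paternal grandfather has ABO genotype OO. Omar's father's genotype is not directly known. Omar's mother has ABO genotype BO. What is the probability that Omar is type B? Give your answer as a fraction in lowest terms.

Omar's father's ABO genotype from AO × OO: 1/2 AO, 1/2 OO.
Crossing each possibility with the mother BO and summing P(type B): 1/2·1/4 + 1/2·1/2 = 3/8.

3/8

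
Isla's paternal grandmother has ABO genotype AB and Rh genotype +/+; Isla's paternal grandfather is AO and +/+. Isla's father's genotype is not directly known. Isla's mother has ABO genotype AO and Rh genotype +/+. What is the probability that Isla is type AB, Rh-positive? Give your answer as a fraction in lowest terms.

Isla's father's ABO genotype from AB × AO: 1/4 AA, 1/4 AB, 1/4 AO, 1/4 BO.
Crossing each possibility with the mother AO and summing P(type AB): 1/4·0 + 1/4·1/4 + 1/4·0 + 1/4·1/4 = 1/8.
Similarly for Rh via the father's Rh distribution: P(Rh+) = 1.
Independent loci: 1/8 × 1 = 1/8.

1/8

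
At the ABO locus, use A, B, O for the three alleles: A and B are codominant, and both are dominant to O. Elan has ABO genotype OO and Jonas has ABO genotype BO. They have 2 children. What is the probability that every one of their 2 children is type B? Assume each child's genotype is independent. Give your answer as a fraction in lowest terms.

ABO cross OO × BO → 1/2 O, 1/2 B.
So P(type B) = 1/2 per child.
All 2 independent: (1/2)^2 = 1/4.

1/4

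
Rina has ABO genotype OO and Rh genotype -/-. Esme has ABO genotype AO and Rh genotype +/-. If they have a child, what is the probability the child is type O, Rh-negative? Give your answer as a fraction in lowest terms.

1/4

ABO cross OO × AO → offspring phenotypes: 1/2 O, 1/2 A.
Rh cross -/- × +/- → 1/2 Rh+, 1/2 Rh-.
Independent loci: P(type O, Rh-negative) = 1/2 × 1/2 = 1/4.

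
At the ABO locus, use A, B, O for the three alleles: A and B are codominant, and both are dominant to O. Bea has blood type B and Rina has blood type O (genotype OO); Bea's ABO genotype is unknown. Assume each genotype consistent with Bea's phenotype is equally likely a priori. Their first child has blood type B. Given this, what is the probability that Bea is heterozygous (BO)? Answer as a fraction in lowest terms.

Possible genotypes: Bea ∈ {BB, BO}; Rina ∈ {OO}.
Weight each parental genotype pair by prior × P(type-B child):
  BB × OO: posterior weight 2/3.
  BO × OO: posterior weight 1/3.
Sum the posterior weight over pairs where Bea is BO: 1/3.

1/3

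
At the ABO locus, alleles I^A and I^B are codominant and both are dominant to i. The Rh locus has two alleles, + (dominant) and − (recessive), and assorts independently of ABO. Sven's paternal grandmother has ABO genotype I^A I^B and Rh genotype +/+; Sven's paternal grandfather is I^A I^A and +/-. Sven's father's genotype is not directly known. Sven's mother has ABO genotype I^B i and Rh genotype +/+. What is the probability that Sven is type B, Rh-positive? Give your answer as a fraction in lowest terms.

1/4

Sven's father's ABO genotype from I^A I^B × I^A I^A: 1/2 I^A I^A, 1/2 I^A I^B.
Crossing each possibility with the mother I^B i and summing P(type B): 1/2·0 + 1/2·1/2 = 1/4.
Similarly for Rh via the father's Rh distribution: P(Rh+) = 1.
Independent loci: 1/4 × 1 = 1/4.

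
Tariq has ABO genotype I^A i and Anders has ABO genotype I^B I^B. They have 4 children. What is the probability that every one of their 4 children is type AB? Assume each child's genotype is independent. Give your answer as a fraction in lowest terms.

1/16

ABO cross I^A i × I^B I^B → 1/2 B, 1/2 AB.
So P(type AB) = 1/2 per child.
All 4 independent: (1/2)^4 = 1/16.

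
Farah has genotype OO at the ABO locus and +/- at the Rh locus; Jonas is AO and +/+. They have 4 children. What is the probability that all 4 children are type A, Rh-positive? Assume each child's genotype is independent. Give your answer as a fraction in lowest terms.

ABO cross OO × AO → 1/2 O, 1/2 A.
Rh cross +/- × +/+ → 1 Rh+; so P(type A, Rh-positive) = 1/2 × 1 = 1/2 per child.
All 4 independent: (1/2)^4 = 1/16.

1/16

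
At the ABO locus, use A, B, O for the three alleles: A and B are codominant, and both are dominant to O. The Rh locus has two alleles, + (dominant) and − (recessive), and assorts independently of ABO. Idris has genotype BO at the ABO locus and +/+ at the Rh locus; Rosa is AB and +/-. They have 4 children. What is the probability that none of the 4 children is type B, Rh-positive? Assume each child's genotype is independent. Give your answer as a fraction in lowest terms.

1/16

ABO cross BO × AB → 1/4 A, 1/2 B, 1/4 AB.
Rh cross +/+ × +/- → 1 Rh+; so P(type B, Rh-positive) = 1/2 × 1 = 1/2 per child.
P(not type B, Rh-positive) = 1/2 for one child; (1/2)^4 = 1/16.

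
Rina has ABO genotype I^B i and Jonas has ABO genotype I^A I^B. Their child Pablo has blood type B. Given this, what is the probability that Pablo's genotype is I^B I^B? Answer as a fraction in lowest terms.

Cross I^B i × I^A I^B → 1/4 I^A I^B, 1/4 I^A i, 1/4 I^B I^B, 1/4 I^B i.
Type-B genotypes among offspring: I^B I^B (1/4), I^B i (1/4); total 1/2.
P(I^B I^B | type B) = (1/4) / (1/2) = 1/2.

1/2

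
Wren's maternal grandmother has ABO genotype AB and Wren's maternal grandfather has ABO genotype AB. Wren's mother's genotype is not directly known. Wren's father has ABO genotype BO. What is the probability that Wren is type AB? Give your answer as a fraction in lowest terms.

Wren's mother's ABO genotype from AB × AB: 1/4 AA, 1/2 AB, 1/4 BB.
Crossing each possibility with the father BO and summing P(type AB): 1/4·1/2 + 1/2·1/4 + 1/4·0 = 1/4.

1/4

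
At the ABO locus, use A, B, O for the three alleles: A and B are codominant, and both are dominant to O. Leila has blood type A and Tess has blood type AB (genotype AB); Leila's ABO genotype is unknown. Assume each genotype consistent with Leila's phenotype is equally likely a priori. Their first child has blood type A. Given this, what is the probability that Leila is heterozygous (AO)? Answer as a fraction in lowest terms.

1/2

Possible genotypes: Leila ∈ {AA, AO}; Tess ∈ {AB}.
Weight each parental genotype pair by prior × P(type-A child):
  AA × AB: posterior weight 1/2.
  AO × AB: posterior weight 1/2.
Sum the posterior weight over pairs where Leila is AO: 1/2.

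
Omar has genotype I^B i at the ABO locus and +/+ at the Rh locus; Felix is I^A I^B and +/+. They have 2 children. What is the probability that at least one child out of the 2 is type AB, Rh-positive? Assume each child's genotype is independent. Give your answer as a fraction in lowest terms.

ABO cross I^B i × I^A I^B → 1/4 A, 1/2 B, 1/4 AB.
Rh cross +/+ × +/+ → 1 Rh+; so P(type AB, Rh-positive) = 1/4 × 1 = 1/4 per child.
P(none) = (3/4)^2 = 9/16; P(at least one) = 1 − 9/16 = 7/16.

7/16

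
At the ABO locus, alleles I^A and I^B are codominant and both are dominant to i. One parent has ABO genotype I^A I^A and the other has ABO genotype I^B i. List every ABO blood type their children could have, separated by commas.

Gametes from I^A I^A × I^B i give offspring ABO genotypes I^A I^B, I^A i, i.e. phenotypes A, AB.

A, AB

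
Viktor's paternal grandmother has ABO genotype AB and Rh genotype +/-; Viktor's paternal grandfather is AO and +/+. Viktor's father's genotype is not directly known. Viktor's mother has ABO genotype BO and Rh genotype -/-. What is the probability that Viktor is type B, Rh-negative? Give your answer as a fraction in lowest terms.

3/32

Viktor's father's ABO genotype from AB × AO: 1/4 AA, 1/4 AB, 1/4 AO, 1/4 BO.
Crossing each possibility with the mother BO and summing P(type B): 1/4·0 + 1/4·1/2 + 1/4·1/4 + 1/4·3/4 = 3/8.
Similarly for Rh via the father's Rh distribution: P(Rh-) = 1/4.
Independent loci: 3/8 × 1/4 = 3/32.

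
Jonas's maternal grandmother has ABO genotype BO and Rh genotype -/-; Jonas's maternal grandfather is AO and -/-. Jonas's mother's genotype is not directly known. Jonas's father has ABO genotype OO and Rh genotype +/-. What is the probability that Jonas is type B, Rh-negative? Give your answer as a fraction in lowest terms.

Jonas's mother's ABO genotype from BO × AO: 1/4 AB, 1/4 AO, 1/4 BO, 1/4 OO.
Crossing each possibility with the father OO and summing P(type B): 1/4·1/2 + 1/4·0 + 1/4·1/2 + 1/4·0 = 1/4.
Similarly for Rh via the mother's Rh distribution: P(Rh-) = 1/2.
Independent loci: 1/4 × 1/2 = 1/8.

1/8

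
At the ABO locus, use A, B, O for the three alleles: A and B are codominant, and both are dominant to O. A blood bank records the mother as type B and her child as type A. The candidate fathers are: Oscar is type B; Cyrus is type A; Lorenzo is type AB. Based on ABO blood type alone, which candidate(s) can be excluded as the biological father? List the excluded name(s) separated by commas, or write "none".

A candidate is excluded only if no genotype consistent with his phenotype could produce a type A child with a type B mother.
Oscar (type B): no genotype consistent with that phenotype can produce a type-A child with a type-B mother.

Oscar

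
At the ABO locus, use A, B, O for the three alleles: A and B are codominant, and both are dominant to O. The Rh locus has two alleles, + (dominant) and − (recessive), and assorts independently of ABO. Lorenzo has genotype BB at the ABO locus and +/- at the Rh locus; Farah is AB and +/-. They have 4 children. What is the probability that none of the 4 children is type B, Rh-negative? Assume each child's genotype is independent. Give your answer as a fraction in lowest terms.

ABO cross BB × AB → 1/2 B, 1/2 AB.
Rh cross +/- × +/- → 3/4 Rh+, 1/4 Rh-; so P(type B, Rh-negative) = 1/2 × 1/4 = 1/8 per child.
P(not type B, Rh-negative) = 7/8 for one child; (7/8)^4 = 2401/4096.

2401/4096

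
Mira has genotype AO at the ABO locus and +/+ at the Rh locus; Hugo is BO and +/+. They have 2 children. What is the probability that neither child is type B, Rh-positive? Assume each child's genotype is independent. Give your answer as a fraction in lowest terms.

ABO cross AO × BO → 1/4 O, 1/4 A, 1/4 B, 1/4 AB.
Rh cross +/+ × +/+ → 1 Rh+; so P(type B, Rh-positive) = 1/4 × 1 = 1/4 per child.
P(not type B, Rh-positive) = 3/4 for one child; (3/4)^2 = 9/16.

9/16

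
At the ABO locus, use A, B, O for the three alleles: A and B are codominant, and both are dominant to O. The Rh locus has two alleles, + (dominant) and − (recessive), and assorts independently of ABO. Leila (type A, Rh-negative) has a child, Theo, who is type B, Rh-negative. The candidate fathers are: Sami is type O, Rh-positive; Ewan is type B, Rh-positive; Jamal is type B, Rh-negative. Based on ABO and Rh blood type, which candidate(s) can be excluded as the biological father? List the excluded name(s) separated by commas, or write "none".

A candidate is excluded only if no genotype consistent with his phenotype could produce a type B, Rh-negative child with a type A, Rh-negative mother.
Sami (type O, Rh+): no genotype consistent with that phenotype can produce a type-B Rh- child with a type-A mother.

Sami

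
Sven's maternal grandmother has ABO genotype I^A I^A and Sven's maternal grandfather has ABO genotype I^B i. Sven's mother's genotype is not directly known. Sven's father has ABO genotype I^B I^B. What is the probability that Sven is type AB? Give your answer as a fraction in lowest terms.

Sven's mother's ABO genotype from I^A I^A × I^B i: 1/2 I^A I^B, 1/2 I^A i.
Crossing each possibility with the father I^B I^B and summing P(type AB): 1/2·1/2 + 1/2·1/2 = 1/2.

1/2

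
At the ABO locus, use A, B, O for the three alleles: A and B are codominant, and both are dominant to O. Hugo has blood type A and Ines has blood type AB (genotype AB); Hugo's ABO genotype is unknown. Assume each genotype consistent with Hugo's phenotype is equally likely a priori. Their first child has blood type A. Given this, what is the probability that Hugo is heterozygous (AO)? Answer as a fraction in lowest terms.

Possible genotypes: Hugo ∈ {AA, AO}; Ines ∈ {AB}.
Weight each parental genotype pair by prior × P(type-A child):
  AA × AB: posterior weight 1/2.
  AO × AB: posterior weight 1/2.
Sum the posterior weight over pairs where Hugo is AO: 1/2.

1/2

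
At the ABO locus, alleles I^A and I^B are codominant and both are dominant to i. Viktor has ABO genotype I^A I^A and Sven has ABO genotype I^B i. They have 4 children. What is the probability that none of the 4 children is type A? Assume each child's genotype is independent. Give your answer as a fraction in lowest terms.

1/16

ABO cross I^A I^A × I^B i → 1/2 A, 1/2 AB.
So P(type A) = 1/2 per child.
P(not type A) = 1/2 for one child; (1/2)^4 = 1/16.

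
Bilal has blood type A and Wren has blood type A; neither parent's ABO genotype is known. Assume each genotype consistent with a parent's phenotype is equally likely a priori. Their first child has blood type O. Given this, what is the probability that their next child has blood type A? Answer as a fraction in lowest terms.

Possible genotypes: Bilal ∈ {AA, AO}; Wren ∈ {AA, AO}.
Weight each parental genotype pair by prior × P(type-O child):
  AO × AO: posterior weight 1; P(next child type A) = 3/4.
Weighted sum = 3/4.

3/4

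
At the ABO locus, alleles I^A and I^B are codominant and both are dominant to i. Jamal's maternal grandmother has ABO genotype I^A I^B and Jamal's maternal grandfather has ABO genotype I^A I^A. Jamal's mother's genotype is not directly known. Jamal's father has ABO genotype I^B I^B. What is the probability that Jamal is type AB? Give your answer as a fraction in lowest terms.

Jamal's mother's ABO genotype from I^A I^B × I^A I^A: 1/2 I^A I^A, 1/2 I^A I^B.
Crossing each possibility with the father I^B I^B and summing P(type AB): 1/2·1 + 1/2·1/2 = 3/4.

3/4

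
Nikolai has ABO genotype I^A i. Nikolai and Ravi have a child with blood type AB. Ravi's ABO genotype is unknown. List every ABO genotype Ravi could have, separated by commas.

I^A I^B, I^B I^B, I^B i

For each candidate genotype of Ravi, check whether crossing it with I^A i can produce every observed child phenotype.
  I^A I^A → possible child types {A} ✗
  I^A I^B → possible child types {A, B, AB} ✓
  I^A i → possible child types {O, A} ✗
  I^B I^B → possible child types {B, AB} ✓
  I^B i → possible child types {O, A, B, AB} ✓
  i i → possible child types {O, A} ✗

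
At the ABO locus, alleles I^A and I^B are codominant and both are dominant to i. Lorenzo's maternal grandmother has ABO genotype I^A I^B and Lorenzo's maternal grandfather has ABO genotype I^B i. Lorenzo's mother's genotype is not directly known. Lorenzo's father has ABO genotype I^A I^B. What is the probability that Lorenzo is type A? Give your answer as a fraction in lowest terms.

1/4

Lorenzo's mother's ABO genotype from I^A I^B × I^B i: 1/4 I^A I^B, 1/4 I^A i, 1/4 I^B I^B, 1/4 I^B i.
Crossing each possibility with the father I^A I^B and summing P(type A): 1/4·1/4 + 1/4·1/2 + 1/4·0 + 1/4·1/4 = 1/4.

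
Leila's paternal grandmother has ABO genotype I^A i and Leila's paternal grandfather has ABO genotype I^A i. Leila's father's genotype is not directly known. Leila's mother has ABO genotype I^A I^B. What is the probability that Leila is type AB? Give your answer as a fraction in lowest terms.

1/4

Leila's father's ABO genotype from I^A i × I^A i: 1/4 I^A I^A, 1/2 I^A i, 1/4 i i.
Crossing each possibility with the mother I^A I^B and summing P(type AB): 1/4·1/2 + 1/2·1/4 + 1/4·0 = 1/4.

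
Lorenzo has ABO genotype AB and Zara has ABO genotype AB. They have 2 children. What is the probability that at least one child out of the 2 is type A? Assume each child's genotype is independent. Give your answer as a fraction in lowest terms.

7/16

ABO cross AB × AB → 1/4 A, 1/4 B, 1/2 AB.
So P(type A) = 1/4 per child.
P(none) = (3/4)^2 = 9/16; P(at least one) = 1 − 9/16 = 7/16.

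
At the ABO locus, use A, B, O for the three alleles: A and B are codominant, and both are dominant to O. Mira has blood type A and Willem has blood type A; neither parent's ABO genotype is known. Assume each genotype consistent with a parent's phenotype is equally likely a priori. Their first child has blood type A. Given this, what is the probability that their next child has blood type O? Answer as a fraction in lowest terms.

1/20

Possible genotypes: Mira ∈ {AA, AO}; Willem ∈ {AA, AO}.
Weight each parental genotype pair by prior × P(type-A child):
  AA × AA: posterior weight 4/15; P(next child type O) = 0.
  AA × AO: posterior weight 4/15; P(next child type O) = 0.
  AO × AA: posterior weight 4/15; P(next child type O) = 0.
  AO × AO: posterior weight 1/5; P(next child type O) = 1/4.
Weighted sum = 1/20.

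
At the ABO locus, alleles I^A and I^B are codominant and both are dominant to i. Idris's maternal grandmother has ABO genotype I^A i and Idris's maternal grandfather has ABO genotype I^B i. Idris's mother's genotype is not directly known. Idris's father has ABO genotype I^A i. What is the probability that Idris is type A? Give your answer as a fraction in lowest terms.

1/2

Idris's mother's ABO genotype from I^A i × I^B i: 1/4 I^A I^B, 1/4 I^A i, 1/4 I^B i, 1/4 i i.
Crossing each possibility with the father I^A i and summing P(type A): 1/4·1/2 + 1/4·3/4 + 1/4·1/4 + 1/4·1/2 = 1/2.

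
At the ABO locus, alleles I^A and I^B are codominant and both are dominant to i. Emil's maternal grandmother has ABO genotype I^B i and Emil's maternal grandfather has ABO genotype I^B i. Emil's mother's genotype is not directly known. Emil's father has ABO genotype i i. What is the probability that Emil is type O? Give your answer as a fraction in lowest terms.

Emil's mother's ABO genotype from I^B i × I^B i: 1/4 I^B I^B, 1/2 I^B i, 1/4 i i.
Crossing each possibility with the father i i and summing P(type O): 1/4·0 + 1/2·1/2 + 1/4·1 = 1/2.

1/2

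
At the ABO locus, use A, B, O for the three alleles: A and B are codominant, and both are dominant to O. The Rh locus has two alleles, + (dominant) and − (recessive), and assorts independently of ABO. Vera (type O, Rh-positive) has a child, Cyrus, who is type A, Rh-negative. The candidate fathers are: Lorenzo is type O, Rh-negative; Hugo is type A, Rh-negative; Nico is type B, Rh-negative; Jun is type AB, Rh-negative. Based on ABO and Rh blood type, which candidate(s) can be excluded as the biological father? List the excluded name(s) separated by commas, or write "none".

A candidate is excluded only if no genotype consistent with his phenotype could produce a type A, Rh-negative child with a type O, Rh-positive mother.
Lorenzo (type O, Rh-): no genotype consistent with that phenotype can produce a type-A Rh- child with a type-O mother.
Nico (type B, Rh-): no genotype consistent with that phenotype can produce a type-A Rh- child with a type-O mother.

Lorenzo, Nico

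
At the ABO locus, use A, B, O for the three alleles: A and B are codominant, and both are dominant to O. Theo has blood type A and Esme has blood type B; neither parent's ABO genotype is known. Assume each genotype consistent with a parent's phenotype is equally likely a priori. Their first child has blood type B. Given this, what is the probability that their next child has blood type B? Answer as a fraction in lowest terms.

5/12

Possible genotypes: Theo ∈ {AA, AO}; Esme ∈ {BB, BO}.
Weight each parental genotype pair by prior × P(type-B child):
  AO × BB: posterior weight 2/3; P(next child type B) = 1/2.
  AO × BO: posterior weight 1/3; P(next child type B) = 1/4.
Weighted sum = 5/12.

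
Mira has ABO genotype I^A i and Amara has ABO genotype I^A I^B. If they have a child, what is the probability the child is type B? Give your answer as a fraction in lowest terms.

ABO cross I^A i × I^A I^B → offspring phenotypes: 1/2 A, 1/4 B, 1/4 AB.
So P(type B) = 1/4.

1/4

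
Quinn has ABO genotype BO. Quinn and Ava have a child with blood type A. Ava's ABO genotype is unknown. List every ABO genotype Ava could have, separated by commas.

For each candidate genotype of Ava, check whether crossing it with BO can produce every observed child phenotype.
  AA → possible child types {A, AB} ✓
  AB → possible child types {A, B, AB} ✓
  AO → possible child types {O, A, B, AB} ✓
  BB → possible child types {B} ✗
  BO → possible child types {O, B} ✗
  OO → possible child types {O, B} ✗

AA, AB, AO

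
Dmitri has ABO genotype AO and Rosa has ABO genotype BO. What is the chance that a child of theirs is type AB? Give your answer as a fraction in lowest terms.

1/4

ABO cross AO × BO → offspring phenotypes: 1/4 O, 1/4 A, 1/4 B, 1/4 AB.
So P(type AB) = 1/4.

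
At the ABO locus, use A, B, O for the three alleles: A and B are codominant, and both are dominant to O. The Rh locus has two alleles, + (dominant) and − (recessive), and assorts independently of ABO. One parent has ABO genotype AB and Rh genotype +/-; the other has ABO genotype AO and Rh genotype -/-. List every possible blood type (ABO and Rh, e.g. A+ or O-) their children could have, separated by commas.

Gametes from AB × AO give offspring ABO genotypes AA, AB, AO, BO, i.e. phenotypes A, B, AB.
Rh cross +/- × -/- → phenotypes Rh+, Rh-.
Combining independently: A+, A-, B+, B-, AB+, AB-.

A+, A-, B+, B-, AB+, AB-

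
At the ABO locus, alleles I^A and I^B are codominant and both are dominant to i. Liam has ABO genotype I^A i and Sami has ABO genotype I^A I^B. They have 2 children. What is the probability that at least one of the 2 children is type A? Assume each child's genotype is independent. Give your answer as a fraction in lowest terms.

3/4

ABO cross I^A i × I^A I^B → 1/2 A, 1/4 B, 1/4 AB.
So P(type A) = 1/2 per child.
P(none) = (1/2)^2 = 1/4; P(at least one) = 1 − 1/4 = 3/4.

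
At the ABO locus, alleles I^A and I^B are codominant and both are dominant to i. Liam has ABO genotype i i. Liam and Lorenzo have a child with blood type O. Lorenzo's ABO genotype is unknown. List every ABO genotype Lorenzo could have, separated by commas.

I^A i, I^B i, i i

For each candidate genotype of Lorenzo, check whether crossing it with i i can produce every observed child phenotype.
  I^A I^A → possible child types {A} ✗
  I^A I^B → possible child types {A, B} ✗
  I^A i → possible child types {O, A} ✓
  I^B I^B → possible child types {B} ✗
  I^B i → possible child types {O, B} ✓
  i i → possible child types {O} ✓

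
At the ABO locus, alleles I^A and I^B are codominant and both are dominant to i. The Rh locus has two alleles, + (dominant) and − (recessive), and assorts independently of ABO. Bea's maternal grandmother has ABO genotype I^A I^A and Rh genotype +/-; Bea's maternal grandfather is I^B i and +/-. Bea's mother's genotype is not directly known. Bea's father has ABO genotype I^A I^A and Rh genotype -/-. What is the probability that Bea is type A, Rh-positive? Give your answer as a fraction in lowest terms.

3/8

Bea's mother's ABO genotype from I^A I^A × I^B i: 1/2 I^A I^B, 1/2 I^A i.
Crossing each possibility with the father I^A I^A and summing P(type A): 1/2·1/2 + 1/2·1 = 3/4.
Similarly for Rh via the mother's Rh distribution: P(Rh+) = 1/2.
Independent loci: 3/4 × 1/2 = 3/8.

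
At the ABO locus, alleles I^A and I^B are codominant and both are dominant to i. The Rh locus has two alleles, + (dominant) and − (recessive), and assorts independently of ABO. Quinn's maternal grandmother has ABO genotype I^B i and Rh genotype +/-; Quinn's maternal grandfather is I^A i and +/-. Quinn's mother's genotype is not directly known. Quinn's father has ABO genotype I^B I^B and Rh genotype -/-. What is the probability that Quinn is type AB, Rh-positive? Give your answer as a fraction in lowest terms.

1/8

Quinn's mother's ABO genotype from I^B i × I^A i: 1/4 I^A I^B, 1/4 I^A i, 1/4 I^B i, 1/4 i i.
Crossing each possibility with the father I^B I^B and summing P(type AB): 1/4·1/2 + 1/4·1/2 + 1/4·0 + 1/4·0 = 1/4.
Similarly for Rh via the mother's Rh distribution: P(Rh+) = 1/2.
Independent loci: 1/4 × 1/2 = 1/8.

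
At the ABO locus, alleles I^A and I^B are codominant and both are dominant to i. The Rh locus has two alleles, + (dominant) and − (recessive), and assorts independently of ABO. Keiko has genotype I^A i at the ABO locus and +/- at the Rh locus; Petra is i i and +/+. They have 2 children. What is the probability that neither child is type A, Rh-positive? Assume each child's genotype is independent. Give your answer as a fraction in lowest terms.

ABO cross I^A i × i i → 1/2 O, 1/2 A.
Rh cross +/- × +/+ → 1 Rh+; so P(type A, Rh-positive) = 1/2 × 1 = 1/2 per child.
P(not type A, Rh-positive) = 1/2 for one child; (1/2)^2 = 1/4.

1/4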